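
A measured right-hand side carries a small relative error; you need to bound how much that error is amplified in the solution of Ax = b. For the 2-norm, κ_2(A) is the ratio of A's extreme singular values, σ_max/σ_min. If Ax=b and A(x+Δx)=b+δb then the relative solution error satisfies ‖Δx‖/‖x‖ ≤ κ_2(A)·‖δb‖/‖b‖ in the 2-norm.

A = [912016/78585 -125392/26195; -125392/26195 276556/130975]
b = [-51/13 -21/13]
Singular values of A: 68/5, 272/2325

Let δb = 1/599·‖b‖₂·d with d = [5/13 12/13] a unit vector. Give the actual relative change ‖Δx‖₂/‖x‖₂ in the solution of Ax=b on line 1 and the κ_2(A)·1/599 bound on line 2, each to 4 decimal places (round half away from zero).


largest singular value 68/5, smallest 272/2325
κ_2(A) = (68/5) / (272/2325) = 116.2500
perturbation bound = 116.2500·1/599 = 0.1941
solve Ax = b  →  x = [-10.0665 -23.5860]
‖b‖ = 4.2426, ‖x‖ = 25.6443
δb = ε·‖b‖·d = [0.0027 0.0065]; solving A·Δx = δb gives ‖Δx‖ = 0.0605
realised ‖Δx‖/‖x‖ = 0.0024
realised/bound (from unrounded values) ≈ 0.0122

0.0024
0.1941


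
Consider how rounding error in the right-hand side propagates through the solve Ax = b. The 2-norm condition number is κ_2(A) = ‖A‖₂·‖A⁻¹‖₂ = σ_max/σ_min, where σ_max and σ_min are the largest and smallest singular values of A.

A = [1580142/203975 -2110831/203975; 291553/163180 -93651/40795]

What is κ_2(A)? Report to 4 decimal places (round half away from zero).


form AᵀA = [25029541129/396010000 -8342805843/99002500; -8342805843/99002500 2781005506/24750625] with trace 2781025169/15840400 and determinant 7890481/15840400
char-poly roots: 2809/16 and 2809/990025
so κ_2 = √((2809/16) / (2809/990025)) = 248.7500

248.7500


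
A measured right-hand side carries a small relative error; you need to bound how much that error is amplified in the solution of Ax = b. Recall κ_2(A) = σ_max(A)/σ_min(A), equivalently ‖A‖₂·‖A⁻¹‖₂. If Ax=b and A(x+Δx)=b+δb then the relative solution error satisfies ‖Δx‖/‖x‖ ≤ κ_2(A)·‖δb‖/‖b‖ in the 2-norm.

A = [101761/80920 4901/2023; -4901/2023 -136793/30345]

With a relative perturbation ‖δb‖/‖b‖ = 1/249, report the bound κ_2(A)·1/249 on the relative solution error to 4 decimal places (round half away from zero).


AᵀA = [168813089/22657600 23735543/1699320; 23735543/1699320 83449066/3186225]; tr = 949489/28224, det = 707281/17640000
eigenvalues of AᵀA: λ = (tr ± √(tr²−4·det))/2 = 841/25, 841/705600
so κ_2 = √((841/25) / (841/705600)) = 168.0000
perturbation bound = 168.0000·1/249 = 0.6747

0.6747


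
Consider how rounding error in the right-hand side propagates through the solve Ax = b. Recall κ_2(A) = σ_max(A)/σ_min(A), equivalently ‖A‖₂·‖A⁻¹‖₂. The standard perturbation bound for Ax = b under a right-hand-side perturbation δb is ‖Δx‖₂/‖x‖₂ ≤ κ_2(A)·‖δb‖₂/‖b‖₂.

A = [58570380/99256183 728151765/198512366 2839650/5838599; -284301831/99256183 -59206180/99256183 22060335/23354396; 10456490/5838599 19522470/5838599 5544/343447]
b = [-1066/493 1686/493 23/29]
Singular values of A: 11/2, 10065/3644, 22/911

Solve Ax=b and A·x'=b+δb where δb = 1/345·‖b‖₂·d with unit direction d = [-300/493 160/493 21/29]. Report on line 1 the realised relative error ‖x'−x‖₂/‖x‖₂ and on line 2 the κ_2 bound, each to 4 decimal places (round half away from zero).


0.0040
0.6601

σ_max = 11/2, σ_min = 22/911
κ_2(A) = (11/2) / (22/911) = 227.7500
perturbation bound = 227.7500·1/345 = 0.6601
solve Ax = b  →  x = [41.3977 -22.4909 114.9498]
2-norm of b is 4.1231; of x, 124.2299
re-solving with b+δb shifts x by Δx of norm 0.4949
relative error = 0.0040
so the bound overstates the realised error by a factor of ≈ 165.7160 (computed from the unrounded values)


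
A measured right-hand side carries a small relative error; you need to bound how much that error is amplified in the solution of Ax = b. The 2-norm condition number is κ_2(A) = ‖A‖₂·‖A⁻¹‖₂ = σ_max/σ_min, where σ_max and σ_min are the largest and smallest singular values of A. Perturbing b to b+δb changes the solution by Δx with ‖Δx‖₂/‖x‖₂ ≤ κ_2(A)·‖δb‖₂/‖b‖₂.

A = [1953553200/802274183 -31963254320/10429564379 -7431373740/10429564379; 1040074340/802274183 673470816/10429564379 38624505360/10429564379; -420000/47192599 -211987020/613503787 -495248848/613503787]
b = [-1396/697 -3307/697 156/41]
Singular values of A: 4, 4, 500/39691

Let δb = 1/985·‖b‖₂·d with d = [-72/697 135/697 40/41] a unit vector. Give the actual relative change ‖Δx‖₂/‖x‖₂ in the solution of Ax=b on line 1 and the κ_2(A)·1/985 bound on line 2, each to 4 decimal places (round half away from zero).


largest singular value 4, smallest 500/39691
condition number: 4 ÷ (500/39691) = 317.5280
worst-case relative error ≤ 317.5280 × 1/985 = 0.3224
solve Ax = b  →  x = [-173.1402 -151.3211 61.9671]
‖b‖₂ = 6.4031 and ‖x‖₂ = 238.1502
Δx = A⁻¹·δb where δb = 1/985·6.4031·d; ‖Δx‖ = 0.5160
realised ‖Δx‖/‖x‖ = 0.0022
realised/bound (from unrounded values) ≈ 0.0067

0.0022
0.3224


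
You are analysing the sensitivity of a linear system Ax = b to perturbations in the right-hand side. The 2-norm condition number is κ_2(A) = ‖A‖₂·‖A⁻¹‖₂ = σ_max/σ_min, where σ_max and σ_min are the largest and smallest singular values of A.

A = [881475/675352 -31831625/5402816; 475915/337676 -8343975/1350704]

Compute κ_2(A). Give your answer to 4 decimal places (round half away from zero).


AᵀA = [2001163525/542330944 -71137888875/4338647552; -71137888875/4338647552 2529373425625/34709180416]; tr = 1580873225/20647936, det = 19140625/330366976
eigenvalues of AᵀA: λ = (tr ± √(tr²−4·det))/2 = 1225/16, 15625/20647936
κ = σ_max/σ_min = (35/4)/(125/4544) = 318.0800

318.0800


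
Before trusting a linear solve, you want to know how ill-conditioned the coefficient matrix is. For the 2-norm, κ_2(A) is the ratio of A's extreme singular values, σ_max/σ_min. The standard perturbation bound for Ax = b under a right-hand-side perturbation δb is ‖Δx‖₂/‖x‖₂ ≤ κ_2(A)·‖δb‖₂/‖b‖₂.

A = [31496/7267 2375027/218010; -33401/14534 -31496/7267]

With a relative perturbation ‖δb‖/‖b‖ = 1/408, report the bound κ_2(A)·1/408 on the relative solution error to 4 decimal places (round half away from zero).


0.0632

AᵀA = [30080585/1249924 267999464/4687215; 267999464/4687215 38660067841/281232900]; tr = 134402957/832050, det = 260144641/6656400
λ_max, λ_min = (134402957/832050 ± √4488982044017956/173076800625)/2 = 16129/100, 16129/66564
κ = σ_max/σ_min = (127/10)/(127/258) = 25.8000
perturbation bound = 25.8000·1/408 = 0.0632


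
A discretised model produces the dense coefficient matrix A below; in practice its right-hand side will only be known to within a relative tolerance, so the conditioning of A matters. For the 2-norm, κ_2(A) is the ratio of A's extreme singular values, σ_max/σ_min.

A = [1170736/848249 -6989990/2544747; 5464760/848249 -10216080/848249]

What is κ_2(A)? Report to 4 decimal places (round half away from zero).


M = AᵀA = [18580740416/428034721 -104502503840/1284104163; -104502503840/1284104163 587849241700/3852312489]. tr(M)=2612719396/13329801, det(M)=15366400/13329801
solving λ² − 2612719396/13329801·λ + 15366400/13329801 = 0 gives λ = 196, 78400/13329801
so κ_2 = √(196 / (78400/13329801)) = 182.5500

182.5500


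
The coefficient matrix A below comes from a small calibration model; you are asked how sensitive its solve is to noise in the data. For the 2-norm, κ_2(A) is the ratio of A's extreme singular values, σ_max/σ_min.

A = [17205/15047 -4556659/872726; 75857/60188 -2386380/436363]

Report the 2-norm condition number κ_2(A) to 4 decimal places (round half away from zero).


AᵀA = [255865289/88355984 -142059825/11044498; -142059825/11044498 1262793401/22088996]; tr = 129439973/2155024, det = 923521/8620096
eigenvalues of AᵀA: λ = (tr ± √(tr²−4·det))/2 = 961/16, 961/538756
κ_2(A) = √(λ_max/λ_min) = √((961/16) / (961/538756)) = 183.5000

183.5000


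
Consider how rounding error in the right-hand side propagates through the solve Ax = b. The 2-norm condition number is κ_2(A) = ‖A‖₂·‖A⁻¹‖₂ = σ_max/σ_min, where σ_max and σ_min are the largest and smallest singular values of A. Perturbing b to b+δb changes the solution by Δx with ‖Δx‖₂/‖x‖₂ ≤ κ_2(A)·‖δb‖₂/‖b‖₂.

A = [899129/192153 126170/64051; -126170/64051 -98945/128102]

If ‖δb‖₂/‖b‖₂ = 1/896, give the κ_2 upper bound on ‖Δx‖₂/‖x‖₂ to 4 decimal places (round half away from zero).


0.1269

AᵀA = [5631377389/218477961 782064745/72825987; 782064745/72825987 434707625/97101316]; tr = 156437149/5171076, det = 366025/5171076
solving λ² − 156437149/5171076·λ + 366025/5171076 = 0 gives λ = 121/4, 3025/1292769
so κ_2 = √((121/4) / (3025/1292769)) = 113.7000
κ_2(A)·‖δb‖/‖b‖ = 0.1269


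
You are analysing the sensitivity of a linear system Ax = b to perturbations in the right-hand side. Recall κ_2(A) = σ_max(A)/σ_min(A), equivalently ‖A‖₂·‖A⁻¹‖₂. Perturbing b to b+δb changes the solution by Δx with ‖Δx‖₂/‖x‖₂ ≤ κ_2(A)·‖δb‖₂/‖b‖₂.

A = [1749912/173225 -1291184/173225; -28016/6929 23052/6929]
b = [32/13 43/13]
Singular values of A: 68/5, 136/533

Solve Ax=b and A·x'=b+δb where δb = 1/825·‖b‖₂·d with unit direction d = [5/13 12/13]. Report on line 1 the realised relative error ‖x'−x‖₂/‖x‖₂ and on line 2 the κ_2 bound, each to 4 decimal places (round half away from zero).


largest singular value 68/5, smallest 136/533
κ_2(A) = (68/5) / (136/533) = 53.3000
κ_2(A)·‖δb‖/‖b‖ = 0.0646
solve Ax = b  →  x = [9.4647 12.4971]
‖b‖ = 4.1231, ‖x‖ = 15.6766
δb = ε·‖b‖·d = [0.0019 0.0046]; solving A·Δx = δb gives ‖Δx‖ = 0.0196
realised ‖Δx‖/‖x‖ = 0.0012
realised/bound (from unrounded values) ≈ 0.0193

0.0012
0.0646


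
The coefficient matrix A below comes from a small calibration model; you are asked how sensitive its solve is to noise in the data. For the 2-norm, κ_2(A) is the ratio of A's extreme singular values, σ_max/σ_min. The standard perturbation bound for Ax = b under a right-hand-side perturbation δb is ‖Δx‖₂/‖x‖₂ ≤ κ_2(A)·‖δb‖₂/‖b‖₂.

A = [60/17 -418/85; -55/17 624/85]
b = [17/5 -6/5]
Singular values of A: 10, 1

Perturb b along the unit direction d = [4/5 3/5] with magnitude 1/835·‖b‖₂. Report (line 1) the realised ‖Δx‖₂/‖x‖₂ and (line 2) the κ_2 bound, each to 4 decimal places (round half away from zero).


0.0021
0.0120

largest singular value 10, smallest 1
κ = σ_max/σ_min = 10/1 = 10.0000
bound on ‖Δx‖/‖x‖: κ·ε = 10.0000·1/835 = 0.0120
solve Ax = b  →  x = [1.9059 0.6765]
2-norm of b is 3.6056; of x, 2.0224
re-solving with b+δb shifts x by Δx of norm 0.0043
dividing the unrounded norms, ‖Δx‖/‖x‖ = 0.0021
tightness: 0.0021 against a bound of 0.0120 (unrounded ratio ≈ 0.1783)


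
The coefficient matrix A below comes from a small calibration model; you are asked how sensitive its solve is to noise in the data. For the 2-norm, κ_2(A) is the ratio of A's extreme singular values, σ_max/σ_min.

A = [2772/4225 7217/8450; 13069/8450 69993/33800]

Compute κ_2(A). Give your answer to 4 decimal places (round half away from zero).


208.0000

AᵀA = [1192513/422500 6359661/1690000; 6359661/1690000 33919417/6760000]; tr = 423997/54080, det = 2401/1690000
λ_max, λ_min = (423997/54080 ± √4493920892769/73116160000)/2 = 196/25, 49/270400
so κ_2 = √((196/25) / (49/270400)) = 208.0000


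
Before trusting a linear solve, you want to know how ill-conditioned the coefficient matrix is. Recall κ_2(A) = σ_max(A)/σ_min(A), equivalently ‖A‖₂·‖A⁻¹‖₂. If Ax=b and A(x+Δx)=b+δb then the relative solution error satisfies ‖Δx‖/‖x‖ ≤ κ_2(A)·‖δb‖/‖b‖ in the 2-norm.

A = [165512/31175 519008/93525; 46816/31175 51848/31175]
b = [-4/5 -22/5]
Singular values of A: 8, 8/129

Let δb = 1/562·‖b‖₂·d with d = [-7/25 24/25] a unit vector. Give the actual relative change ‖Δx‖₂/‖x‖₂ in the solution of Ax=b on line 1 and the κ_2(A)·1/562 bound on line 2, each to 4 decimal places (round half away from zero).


0.0020
0.2295

σ_max = 8, σ_min = 8/129
condition number: 8 ÷ (8/129) = 129.0000
worst-case relative error ≤ 129.0000 × 1/562 = 0.2295
solve Ax = b  →  x = [46.5345 -44.6638]
‖b‖ = 4.4721, ‖x‖ = 64.5005
with δb = [-0.0022 0.0076], A·Δx = δb → ‖Δx‖ = 0.1283
relative error = 0.0020
tightness: 0.0020 against a bound of 0.2295 (unrounded ratio ≈ 0.0087)


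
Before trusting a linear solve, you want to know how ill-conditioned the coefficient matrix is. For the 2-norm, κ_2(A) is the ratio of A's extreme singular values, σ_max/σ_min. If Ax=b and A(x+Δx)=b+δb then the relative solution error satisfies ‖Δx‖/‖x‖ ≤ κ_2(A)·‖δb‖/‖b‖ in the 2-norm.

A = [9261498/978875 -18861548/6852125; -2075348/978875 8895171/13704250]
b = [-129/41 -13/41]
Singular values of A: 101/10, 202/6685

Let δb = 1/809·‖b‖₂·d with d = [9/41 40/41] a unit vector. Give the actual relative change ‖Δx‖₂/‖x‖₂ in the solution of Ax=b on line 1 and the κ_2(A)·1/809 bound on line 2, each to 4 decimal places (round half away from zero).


0.0039
0.4132

σ_max = 101/10, σ_min = 202/6685
κ = σ_max/σ_min = (101/10)/(202/6685) = 334.2500
κ_2(A)·‖δb‖/‖b‖ = 0.4132
solve Ax = b  →  x = [-9.5515 -31.6871]
‖b‖ = 3.1623, ‖x‖ = 33.0954
Δx = A⁻¹·δb where δb = 1/809·3.1623·d; ‖Δx‖ = 0.1294
realised ‖Δx‖/‖x‖ = 0.0039
realised/bound (from unrounded values) ≈ 0.0095


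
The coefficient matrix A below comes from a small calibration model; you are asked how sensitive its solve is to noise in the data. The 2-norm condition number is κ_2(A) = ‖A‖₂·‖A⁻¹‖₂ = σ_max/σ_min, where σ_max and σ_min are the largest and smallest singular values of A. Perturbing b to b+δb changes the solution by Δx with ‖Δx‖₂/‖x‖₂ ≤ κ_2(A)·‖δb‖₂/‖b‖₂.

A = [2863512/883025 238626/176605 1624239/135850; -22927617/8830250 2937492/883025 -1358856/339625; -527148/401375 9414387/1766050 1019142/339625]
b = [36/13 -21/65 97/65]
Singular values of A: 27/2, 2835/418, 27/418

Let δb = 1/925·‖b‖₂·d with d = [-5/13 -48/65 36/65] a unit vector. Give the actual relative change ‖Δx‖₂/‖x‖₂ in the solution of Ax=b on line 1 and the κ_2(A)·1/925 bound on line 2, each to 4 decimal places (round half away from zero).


largest singular value 27/2, smallest 27/418
condition number: (27/2) ÷ (27/418) = 209.0000
worst-case relative error ≤ 209.0000 × 1/925 = 0.2259
solve Ax = b  →  x = [0.0007 0.1600 0.2133]
‖b‖ = 3.1623, ‖x‖ = 0.2667
with δb = [-0.0013 -0.0025 0.0019], A·Δx = δb → ‖Δx‖ = 0.0529
realised ‖Δx‖/‖x‖ = 0.1985
tightness: 0.1985 against a bound of 0.2259 (unrounded ratio ≈ 0.8783)

0.1985
0.2259


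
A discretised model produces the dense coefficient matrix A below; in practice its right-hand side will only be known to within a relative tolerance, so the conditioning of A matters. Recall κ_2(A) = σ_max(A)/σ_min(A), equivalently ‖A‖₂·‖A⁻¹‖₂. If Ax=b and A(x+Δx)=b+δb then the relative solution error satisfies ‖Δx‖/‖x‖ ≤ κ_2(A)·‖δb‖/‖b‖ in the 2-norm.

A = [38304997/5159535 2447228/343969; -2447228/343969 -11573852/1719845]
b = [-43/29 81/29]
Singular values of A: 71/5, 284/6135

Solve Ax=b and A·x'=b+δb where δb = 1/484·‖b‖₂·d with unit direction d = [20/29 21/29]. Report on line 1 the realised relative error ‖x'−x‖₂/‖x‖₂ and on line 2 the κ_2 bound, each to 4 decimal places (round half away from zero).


0.0065
0.6338

from the listed singular values, σ₁ = 71/5, σ_n = 284/6135
condition number: (71/5) ÷ (284/6135) = 306.7500
perturbation bound = 306.7500·1/484 = 0.6338
solve Ax = b  →  x = [-15.0510 15.4972]
2-norm of b is 3.1623; of x, 21.6031
with δb = [0.0045 0.0047], A·Δx = δb → ‖Δx‖ = 0.1411
dividing the unrounded norms, ‖Δx‖/‖x‖ = 0.0065
realised/bound (from unrounded values) ≈ 0.0103


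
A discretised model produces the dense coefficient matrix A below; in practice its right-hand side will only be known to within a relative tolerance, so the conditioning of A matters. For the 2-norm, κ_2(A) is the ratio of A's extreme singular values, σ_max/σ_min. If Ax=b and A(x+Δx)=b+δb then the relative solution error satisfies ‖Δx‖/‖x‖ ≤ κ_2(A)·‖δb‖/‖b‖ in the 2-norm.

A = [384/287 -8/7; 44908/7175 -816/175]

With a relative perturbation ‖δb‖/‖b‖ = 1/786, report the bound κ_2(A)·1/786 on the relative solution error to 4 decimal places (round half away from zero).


M = AᵀA = [1254544/30625 -940608/30625; -940608/30625 705856/30625]. tr(M)=78416/1225, det(M)=1024/1225
eigenvalues of AᵀA: λ = (tr ± √(tr²−4·det))/2 = 64, 16/1225
κ = σ_max/σ_min = 8/(4/35) = 70.0000
worst-case relative error ≤ 70.0000 × 1/786 = 0.0891

0.0891


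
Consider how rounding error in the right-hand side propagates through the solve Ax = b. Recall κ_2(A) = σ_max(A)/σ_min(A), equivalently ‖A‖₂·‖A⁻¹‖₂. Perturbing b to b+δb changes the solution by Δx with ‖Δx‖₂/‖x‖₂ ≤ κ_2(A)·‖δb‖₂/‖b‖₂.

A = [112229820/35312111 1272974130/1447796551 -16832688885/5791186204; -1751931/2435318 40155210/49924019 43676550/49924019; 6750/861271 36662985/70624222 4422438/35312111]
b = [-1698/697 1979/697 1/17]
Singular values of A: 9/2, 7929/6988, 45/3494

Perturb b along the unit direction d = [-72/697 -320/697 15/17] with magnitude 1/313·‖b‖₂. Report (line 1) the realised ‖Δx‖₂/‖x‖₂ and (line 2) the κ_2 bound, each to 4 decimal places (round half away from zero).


0.0120
1.1163

σ_max = 9/2, σ_min = 45/3494
κ_2(A) = (9/2) / (45/3494) = 349.4000
perturbation bound = 349.4000·1/313 = 1.1163
solve Ax = b  →  x = [-54.0307 13.9609 -54.0185]
2-norm of b is 3.7417; of x, 77.6673
re-solving with b+δb shifts x by Δx of norm 0.9282
realised ‖Δx‖/‖x‖ = 0.0120
tightness: 0.0120 against a bound of 1.1163 (unrounded ratio ≈ 0.0107)


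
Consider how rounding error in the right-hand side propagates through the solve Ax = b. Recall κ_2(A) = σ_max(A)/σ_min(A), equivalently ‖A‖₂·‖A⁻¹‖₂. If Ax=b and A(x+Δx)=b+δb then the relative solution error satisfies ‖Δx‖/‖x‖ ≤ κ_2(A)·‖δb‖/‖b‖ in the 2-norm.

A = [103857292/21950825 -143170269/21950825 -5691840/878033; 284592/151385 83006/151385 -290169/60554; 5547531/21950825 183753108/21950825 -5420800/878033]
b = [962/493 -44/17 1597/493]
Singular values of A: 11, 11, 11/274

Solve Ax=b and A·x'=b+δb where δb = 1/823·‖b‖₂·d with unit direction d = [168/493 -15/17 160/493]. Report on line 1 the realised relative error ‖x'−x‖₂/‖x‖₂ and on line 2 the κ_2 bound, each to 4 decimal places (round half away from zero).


from the listed singular values, σ₁ = 11, σ_n = 11/274
condition number: 11 ÷ (11/274) = 274.0000
κ_2(A)·‖δb‖/‖b‖ = 0.3329
solve Ax = b  →  x = [88.3348 25.8590 38.1538]
‖b‖ = 4.5826, ‖x‖ = 99.6366
with δb = [0.0019 -0.0049 0.0018], A·Δx = δb → ‖Δx‖ = 0.1387
dividing the unrounded norms, ‖Δx‖/‖x‖ = 0.0014
realised/bound (from unrounded values) ≈ 0.0042

0.0014
0.3329


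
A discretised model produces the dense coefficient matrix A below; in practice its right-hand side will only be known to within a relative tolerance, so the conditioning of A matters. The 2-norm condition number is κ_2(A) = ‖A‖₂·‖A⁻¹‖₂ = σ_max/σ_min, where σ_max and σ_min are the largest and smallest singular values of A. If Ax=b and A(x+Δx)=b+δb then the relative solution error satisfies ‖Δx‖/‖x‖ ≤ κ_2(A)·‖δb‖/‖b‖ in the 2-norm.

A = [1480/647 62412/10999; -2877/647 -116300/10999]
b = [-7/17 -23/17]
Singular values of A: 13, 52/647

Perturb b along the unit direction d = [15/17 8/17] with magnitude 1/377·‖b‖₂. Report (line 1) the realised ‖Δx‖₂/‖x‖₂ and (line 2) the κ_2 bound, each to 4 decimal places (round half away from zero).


0.0038
0.4290

σ_max = 13, σ_min = 52/647
condition number: 13 ÷ (52/647) = 161.7500
perturbation bound = 161.7500·1/377 = 0.4290
solve Ax = b  →  x = [11.5148 -4.7145]
‖b‖₂ = 1.4142 and ‖x‖₂ = 12.4425
re-solving with b+δb shifts x by Δx of norm 0.0467
dividing the unrounded norms, ‖Δx‖/‖x‖ = 0.0038
so the bound overstates the realised error by a factor of ≈ 114.3767 (computed from the unrounded values)


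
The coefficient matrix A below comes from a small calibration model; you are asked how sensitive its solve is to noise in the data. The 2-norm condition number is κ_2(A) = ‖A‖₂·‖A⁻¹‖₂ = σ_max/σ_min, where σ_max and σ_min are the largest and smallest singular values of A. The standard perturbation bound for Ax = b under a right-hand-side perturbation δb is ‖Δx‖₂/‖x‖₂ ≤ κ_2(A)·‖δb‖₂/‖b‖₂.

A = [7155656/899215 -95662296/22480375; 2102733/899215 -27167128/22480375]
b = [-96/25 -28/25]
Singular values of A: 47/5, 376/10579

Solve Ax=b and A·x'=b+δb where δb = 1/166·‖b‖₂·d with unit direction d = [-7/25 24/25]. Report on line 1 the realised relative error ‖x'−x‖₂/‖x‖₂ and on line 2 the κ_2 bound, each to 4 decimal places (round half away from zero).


1.5932
1.5932

largest singular value 47/5, smallest 376/10579
condition number: (47/5) ÷ (376/10579) = 264.4750
worst-case relative error ≤ 264.4750 × 1/166 = 1.5932
solve Ax = b  →  x = [-0.3755 0.2003]
2-norm of b is 4.0000; of x, 0.4255
with δb = [-0.0067 0.0231], A·Δx = δb → ‖Δx‖ = 0.6780
dividing the unrounded norms, ‖Δx‖/‖x‖ = 1.5932
so the bound is sharp here: realised error equals the bound


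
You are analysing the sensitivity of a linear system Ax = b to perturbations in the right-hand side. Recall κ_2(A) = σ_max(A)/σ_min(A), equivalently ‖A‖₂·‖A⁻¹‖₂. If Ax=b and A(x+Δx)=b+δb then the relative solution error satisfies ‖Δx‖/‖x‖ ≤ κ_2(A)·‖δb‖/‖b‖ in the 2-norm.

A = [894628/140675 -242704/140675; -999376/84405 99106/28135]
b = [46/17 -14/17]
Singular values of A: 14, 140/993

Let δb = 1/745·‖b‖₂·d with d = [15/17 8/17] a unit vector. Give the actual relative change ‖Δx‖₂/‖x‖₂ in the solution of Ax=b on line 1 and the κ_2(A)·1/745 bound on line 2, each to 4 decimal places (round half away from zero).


from the listed singular values, σ₁ = 14, σ_n = 140/993
condition number: 14 ÷ (140/993) = 99.3000
bound on ‖Δx‖/‖x‖: κ·ε = 99.3000·1/745 = 0.1333
solve Ax = b  →  x = [4.1091 13.5783]
2-norm of b is 2.8284; of x, 14.1864
δb = ε·‖b‖·d = [0.0033 0.0018]; solving A·Δx = δb gives ‖Δx‖ = 0.0269
dividing the unrounded norms, ‖Δx‖/‖x‖ = 0.0019
tightness: 0.0019 against a bound of 0.1333 (unrounded ratio ≈ 0.0142)

0.0019
0.1333


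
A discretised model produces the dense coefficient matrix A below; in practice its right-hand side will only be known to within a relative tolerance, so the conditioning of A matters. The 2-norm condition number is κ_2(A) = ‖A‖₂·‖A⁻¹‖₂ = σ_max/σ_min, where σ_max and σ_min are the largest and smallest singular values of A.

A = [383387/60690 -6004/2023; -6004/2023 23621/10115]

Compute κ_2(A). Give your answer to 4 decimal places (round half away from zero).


10.5000

M = AᵀA = [620860921/12744900 -5454634/212415; -5454634/212415 5048969/354025]. tr(M)=555449/8820, det(M)=38950081/1102500
solving λ² − 555449/8820·λ + 38950081/1102500 = 0 gives λ = 6241/100, 6241/11025
σ_max=√(6241/100)=(79/10), σ_min=√(6241/11025)=(79/105) → κ = 10.5000


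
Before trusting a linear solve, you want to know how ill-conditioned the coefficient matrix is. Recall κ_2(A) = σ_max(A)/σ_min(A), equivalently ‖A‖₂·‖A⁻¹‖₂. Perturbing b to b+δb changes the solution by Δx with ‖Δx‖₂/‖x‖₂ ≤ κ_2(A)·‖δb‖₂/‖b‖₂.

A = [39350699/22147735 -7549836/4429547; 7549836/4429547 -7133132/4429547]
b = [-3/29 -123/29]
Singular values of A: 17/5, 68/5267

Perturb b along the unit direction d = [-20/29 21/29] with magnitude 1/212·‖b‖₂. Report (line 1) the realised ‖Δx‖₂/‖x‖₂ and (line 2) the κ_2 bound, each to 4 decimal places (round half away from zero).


σ_max = 17/5, σ_min = 68/5267
κ = σ_max/σ_min = (17/5)/(68/5267) = 263.3500
κ_2(A)·‖δb‖/‖b‖ = 1.2422
solve Ax = b  →  x = [-160.8925 -167.6577]
‖b‖ = 4.2426, ‖x‖ = 232.3693
δb = ε·‖b‖·d = [-0.0138 0.0145]; solving A·Δx = δb gives ‖Δx‖ = 1.5501
relative error = 0.0067
tightness: 0.0067 against a bound of 1.2422 (unrounded ratio ≈ 0.0054)

0.0067
1.2422


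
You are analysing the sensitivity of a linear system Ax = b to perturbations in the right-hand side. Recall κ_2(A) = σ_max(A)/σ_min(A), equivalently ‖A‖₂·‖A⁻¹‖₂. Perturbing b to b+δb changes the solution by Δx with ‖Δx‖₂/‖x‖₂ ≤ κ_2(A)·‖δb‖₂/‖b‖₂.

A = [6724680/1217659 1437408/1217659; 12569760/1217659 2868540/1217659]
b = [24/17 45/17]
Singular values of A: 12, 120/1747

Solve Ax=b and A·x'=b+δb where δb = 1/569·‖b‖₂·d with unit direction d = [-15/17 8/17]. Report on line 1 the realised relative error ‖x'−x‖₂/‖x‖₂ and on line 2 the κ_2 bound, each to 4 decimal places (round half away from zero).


largest singular value 12, smallest 120/1747
κ = σ_max/σ_min = 12/(120/1747) = 174.7000
bound on ‖Δx‖/‖x‖: κ·ε = 174.7000·1/569 = 0.3070
solve Ax = b  →  x = [0.2439 0.0549]
‖b‖ = 3.0000, ‖x‖ = 0.2500
re-solving with b+δb shifts x by Δx of norm 0.0768
relative error = 0.3070
so the bound is sharp here: realised error equals the bound

0.3070
0.3070


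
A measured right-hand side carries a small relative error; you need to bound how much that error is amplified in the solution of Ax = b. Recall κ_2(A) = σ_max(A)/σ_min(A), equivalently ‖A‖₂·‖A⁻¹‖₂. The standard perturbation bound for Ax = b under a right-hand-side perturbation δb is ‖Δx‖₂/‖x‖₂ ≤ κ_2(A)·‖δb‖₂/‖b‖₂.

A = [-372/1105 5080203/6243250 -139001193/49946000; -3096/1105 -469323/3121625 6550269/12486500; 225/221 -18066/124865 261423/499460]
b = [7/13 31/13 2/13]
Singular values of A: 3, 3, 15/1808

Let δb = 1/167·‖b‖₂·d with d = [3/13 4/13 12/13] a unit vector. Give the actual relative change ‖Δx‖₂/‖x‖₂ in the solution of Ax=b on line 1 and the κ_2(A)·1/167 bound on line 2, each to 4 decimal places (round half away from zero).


0.0147
2.1653

largest singular value 3, smallest 15/1808
κ = σ_max/σ_min = 3/(15/1808) = 361.6000
κ_2(A)·‖δb‖/‖b‖ = 2.1653
solve Ax = b  →  x = [-0.7451 115.7175 33.7305]
‖b‖₂ = 2.4495 and ‖x‖₂ = 120.5356
re-solving with b+δb shifts x by Δx of norm 1.7679
relative error = 0.0147
so the bound overstates the realised error by a factor of ≈ 147.6254 (computed from the unrounded values)


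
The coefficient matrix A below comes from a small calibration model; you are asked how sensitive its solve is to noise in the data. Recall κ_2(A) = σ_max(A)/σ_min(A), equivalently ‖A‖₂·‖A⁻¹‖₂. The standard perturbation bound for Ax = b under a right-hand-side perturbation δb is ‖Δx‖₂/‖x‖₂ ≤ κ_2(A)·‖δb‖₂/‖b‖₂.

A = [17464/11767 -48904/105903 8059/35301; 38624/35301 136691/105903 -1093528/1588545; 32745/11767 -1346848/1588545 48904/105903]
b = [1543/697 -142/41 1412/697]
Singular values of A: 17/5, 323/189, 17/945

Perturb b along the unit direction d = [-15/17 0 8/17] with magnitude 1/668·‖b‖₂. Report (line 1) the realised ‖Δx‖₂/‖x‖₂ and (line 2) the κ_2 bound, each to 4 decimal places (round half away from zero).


σ_max = 17/5, σ_min = 17/945
κ = σ_max/σ_min = (17/5)/(17/945) = 189.0000
κ_2(A)·‖δb‖/‖b‖ = 0.2829
solve Ax = b  →  x = [0.0601 -28.2879 -47.9131]
‖b‖₂ = 4.5826 and ‖x‖₂ = 55.6406
with δb = [-0.0061 0.0000 0.0032], A·Δx = δb → ‖Δx‖ = 0.3813
relative error = 0.0069
tightness: 0.0069 against a bound of 0.2829 (unrounded ratio ≈ 0.0242)

0.0069
0.2829


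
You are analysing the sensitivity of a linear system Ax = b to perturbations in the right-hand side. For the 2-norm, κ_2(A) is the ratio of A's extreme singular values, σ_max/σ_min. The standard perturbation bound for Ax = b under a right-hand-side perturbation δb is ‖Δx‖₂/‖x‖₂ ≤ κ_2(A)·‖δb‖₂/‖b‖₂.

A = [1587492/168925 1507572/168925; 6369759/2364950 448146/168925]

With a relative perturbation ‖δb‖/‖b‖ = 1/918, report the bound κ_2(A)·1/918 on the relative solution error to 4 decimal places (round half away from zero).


0.2221

M = AᵀA = [855231162129/8948781604 29088160695/319599343; 29088160695/319599343 3957773076/45657049]. tr(M)=1939304025/10640644, det(M)=2125764/2660161
λ_max, λ_min = (1939304025/10640644 ± √3760538189413968369/113223304734736)/2 = 729/4, 11664/2660161
so κ_2 = √((729/4) / (11664/2660161)) = 203.8750
bound on ‖Δx‖/‖x‖: κ·ε = 203.8750·1/918 = 0.2221


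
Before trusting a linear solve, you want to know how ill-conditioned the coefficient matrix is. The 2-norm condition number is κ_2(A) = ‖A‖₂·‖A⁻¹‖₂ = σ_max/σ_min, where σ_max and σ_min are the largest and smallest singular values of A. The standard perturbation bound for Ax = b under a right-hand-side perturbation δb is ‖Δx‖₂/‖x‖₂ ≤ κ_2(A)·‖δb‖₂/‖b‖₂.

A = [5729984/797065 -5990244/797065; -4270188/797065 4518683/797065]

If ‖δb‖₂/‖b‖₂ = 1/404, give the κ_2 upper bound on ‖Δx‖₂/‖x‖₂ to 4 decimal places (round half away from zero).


AᵀA = [70437547856/876293261 -73958107860/876293261; -73958107860/876293261 77657267909/876293261]; tr = 5106717785/30217009, det = 7311616/30217009
char-poly roots: 169 and 43264/30217009
κ = σ_max/σ_min = 13/(208/5497) = 343.5625
worst-case relative error ≤ 343.5625 × 1/404 = 0.8504

0.8504


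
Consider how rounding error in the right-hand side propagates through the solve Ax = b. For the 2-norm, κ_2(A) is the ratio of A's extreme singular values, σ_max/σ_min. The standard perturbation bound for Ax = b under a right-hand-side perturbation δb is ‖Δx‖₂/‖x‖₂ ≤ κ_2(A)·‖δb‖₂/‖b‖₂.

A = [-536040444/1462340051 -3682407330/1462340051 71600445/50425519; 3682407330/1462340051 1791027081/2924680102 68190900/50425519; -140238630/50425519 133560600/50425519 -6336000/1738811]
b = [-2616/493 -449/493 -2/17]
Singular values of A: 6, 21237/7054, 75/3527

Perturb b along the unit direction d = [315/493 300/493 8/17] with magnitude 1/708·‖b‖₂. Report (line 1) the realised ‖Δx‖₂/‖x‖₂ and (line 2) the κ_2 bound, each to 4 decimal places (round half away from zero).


0.0019
0.3985

σ_max = 6, σ_min = 75/3527
condition number: 6 ÷ (75/3527) = 282.1600
perturbation bound = 282.1600·1/708 = 0.3985
solve Ax = b  →  x = [94.4539 -88.5800 -136.4451]
‖b‖ = 5.3852, ‖x‖ = 188.1096
Δx = A⁻¹·δb where δb = 1/708·5.3852·d; ‖Δx‖ = 0.3577
relative error = 0.0019
so the bound overstates the realised error by a factor of ≈ 209.5865 (computed from the unrounded values)


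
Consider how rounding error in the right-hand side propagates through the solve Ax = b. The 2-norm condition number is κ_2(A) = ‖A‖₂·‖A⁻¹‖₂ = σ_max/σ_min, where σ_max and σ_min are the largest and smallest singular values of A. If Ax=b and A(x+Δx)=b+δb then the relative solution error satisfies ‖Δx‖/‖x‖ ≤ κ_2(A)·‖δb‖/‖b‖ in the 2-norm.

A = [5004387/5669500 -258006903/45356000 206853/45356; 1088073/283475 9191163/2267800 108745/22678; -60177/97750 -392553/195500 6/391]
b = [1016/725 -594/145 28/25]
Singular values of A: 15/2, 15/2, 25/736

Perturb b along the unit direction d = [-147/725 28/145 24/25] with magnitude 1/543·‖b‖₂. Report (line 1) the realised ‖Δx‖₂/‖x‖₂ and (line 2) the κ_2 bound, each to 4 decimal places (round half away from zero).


largest singular value 15/2, smallest 25/736
condition number: (15/2) ÷ (25/736) = 220.8000
perturbation bound = 220.8000·1/543 = 0.4066
solve Ax = b  →  x = [-0.2698 -0.4769 -0.2353]
‖b‖₂ = 4.4721 and ‖x‖₂ = 0.5963
Δx = A⁻¹·δb where δb = 1/543·4.4721·d; ‖Δx‖ = 0.2425
relative error = 0.4066
realised/bound = 1 exactly: the bound is attained for this b and d

0.4066
0.4066


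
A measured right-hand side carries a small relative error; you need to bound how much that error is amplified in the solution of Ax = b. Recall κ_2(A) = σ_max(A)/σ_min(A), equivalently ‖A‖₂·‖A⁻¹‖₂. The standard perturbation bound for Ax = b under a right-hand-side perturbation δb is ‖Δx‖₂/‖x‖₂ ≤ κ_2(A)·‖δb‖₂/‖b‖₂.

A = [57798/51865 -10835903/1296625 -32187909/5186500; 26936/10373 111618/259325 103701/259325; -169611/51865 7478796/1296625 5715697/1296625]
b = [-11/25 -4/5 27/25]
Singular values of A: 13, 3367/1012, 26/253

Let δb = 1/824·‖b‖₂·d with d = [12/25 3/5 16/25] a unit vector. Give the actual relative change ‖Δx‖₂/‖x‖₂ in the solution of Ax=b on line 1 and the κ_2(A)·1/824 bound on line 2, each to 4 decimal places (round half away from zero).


σ_max = 13, σ_min = 26/253
κ_2(A) = 13 / (26/253) = 126.5000
perturbation bound = 126.5000·1/824 = 0.1535
solve Ax = b  →  x = [-0.3101 0.0073 0.0054]
‖b‖₂ = 1.4142 and ‖x‖₂ = 0.3103
δb = ε·‖b‖·d = [0.0008 0.0010 0.0011]; solving A·Δx = δb gives ‖Δx‖ = 0.0167
dividing the unrounded norms, ‖Δx‖/‖x‖ = 0.0538
so the bound overstates the realised error by a factor of ≈ 2.8520 (computed from the unrounded values)

0.0538
0.1535


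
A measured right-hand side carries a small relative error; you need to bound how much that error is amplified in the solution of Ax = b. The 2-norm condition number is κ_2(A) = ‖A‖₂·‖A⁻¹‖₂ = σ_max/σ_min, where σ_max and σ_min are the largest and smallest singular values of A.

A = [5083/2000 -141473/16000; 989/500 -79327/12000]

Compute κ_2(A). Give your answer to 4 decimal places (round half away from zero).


192.0000

form AᵀA = [1659473/160000 -136503689/3840000; -136503689/3840000 11232634177/92160000] with trace 19501585/147456 and determinant 279841/589824
char-poly roots: 529/4 and 529/147456
so κ_2 = √((529/4) / (529/147456)) = 192.0000


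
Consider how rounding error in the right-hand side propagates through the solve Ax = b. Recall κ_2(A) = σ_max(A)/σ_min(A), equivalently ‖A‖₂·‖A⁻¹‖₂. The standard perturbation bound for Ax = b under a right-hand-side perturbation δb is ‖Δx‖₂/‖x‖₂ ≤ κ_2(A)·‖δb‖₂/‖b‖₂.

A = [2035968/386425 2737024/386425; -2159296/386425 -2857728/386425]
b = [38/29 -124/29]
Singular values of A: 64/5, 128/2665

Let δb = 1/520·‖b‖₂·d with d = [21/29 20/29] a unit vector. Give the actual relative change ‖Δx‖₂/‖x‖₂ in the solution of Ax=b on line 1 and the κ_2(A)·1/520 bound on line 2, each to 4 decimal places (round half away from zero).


largest singular value 64/5, smallest 128/2665
κ = σ_max/σ_min = (64/5)/(128/2665) = 266.5000
κ_2(A)·‖δb‖/‖b‖ = 0.5125
solve Ax = b  →  x = [33.5000 -24.7344]
‖b‖₂ = 4.4721 and ‖x‖₂ = 41.6418
Δx = A⁻¹·δb where δb = 1/520·4.4721·d; ‖Δx‖ = 0.1791
dividing the unrounded norms, ‖Δx‖/‖x‖ = 0.0043
so the bound overstates the realised error by a factor of ≈ 119.1858 (computed from the unrounded values)

0.0043
0.5125


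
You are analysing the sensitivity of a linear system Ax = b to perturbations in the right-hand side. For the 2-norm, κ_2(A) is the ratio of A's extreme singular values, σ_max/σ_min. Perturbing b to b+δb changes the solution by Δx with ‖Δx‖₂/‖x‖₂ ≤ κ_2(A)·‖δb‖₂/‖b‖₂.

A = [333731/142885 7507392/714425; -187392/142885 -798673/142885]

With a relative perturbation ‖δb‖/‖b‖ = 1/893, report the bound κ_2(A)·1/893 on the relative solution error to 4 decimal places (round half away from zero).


0.2296

AᵀA = [20275729/2825761 11258733888/353220125; 11258733888/353220125 250200341401/1766100625]; tr = 156378746/1050625, det = 13845841/26265625
eigenvalues of AᵀA: λ = (tr ± √(tr²−4·det))/2 = 3721/25, 3721/1050625
so κ_2 = √((3721/25) / (3721/1050625)) = 205.0000
bound on ‖Δx‖/‖x‖: κ·ε = 205.0000·1/893 = 0.2296


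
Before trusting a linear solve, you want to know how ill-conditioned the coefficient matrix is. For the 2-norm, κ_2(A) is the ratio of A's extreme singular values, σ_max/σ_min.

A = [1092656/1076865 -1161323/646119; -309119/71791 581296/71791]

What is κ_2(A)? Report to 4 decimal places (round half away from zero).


185.4000

AᵀA = [13500102481/689850225 -15185620288/413910135; -15185620288/413910135 17084461225/248346081]; tr = 1898312986/21483225, det = 4879681/21483225
char-poly roots: 2209/25 and 2209/859329
κ = σ_max/σ_min = (47/5)/(47/927) = 185.4000


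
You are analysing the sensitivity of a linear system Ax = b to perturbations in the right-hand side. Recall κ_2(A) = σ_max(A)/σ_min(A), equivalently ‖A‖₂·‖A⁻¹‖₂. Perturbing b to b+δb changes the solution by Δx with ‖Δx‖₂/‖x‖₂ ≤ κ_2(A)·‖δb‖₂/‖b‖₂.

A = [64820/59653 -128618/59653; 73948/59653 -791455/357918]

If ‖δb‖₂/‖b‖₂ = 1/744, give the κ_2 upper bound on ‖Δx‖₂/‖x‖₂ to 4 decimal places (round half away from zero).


0.0610

M = AᵀA = [11498144/4231249 -64535450/12693747; -64535450/12693747 1452953929/152324964]. tr(M)=6459817/527076, det(M)=9604/131769
λ_max, λ_min = (6459817/527076 ± √41648243067025/277809109776)/2 = 49/4, 784/131769
so κ_2 = √((49/4) / (784/131769)) = 45.3750
worst-case relative error ≤ 45.3750 × 1/744 = 0.0610


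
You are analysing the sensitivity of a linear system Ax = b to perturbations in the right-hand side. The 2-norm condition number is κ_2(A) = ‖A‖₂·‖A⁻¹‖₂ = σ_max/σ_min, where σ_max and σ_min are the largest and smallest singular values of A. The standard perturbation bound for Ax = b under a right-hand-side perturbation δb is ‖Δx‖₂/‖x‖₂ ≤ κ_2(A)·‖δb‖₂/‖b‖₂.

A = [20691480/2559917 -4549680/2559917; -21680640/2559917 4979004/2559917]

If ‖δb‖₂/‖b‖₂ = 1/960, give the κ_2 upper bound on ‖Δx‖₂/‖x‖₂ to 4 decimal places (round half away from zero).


0.2243

M = AᵀA = [1067999400000/7792122529 -240294418560/7792122529; -240294418560/7792122529 54090450576/7792122529]. tr(M)=667513296/4635409, det(M)=2073600/4635409
char-poly roots: 144 and 14400/4635409
κ_2(A) = √(λ_max/λ_min) = √(144 / (14400/4635409)) = 215.3000
perturbation bound = 215.3000·1/960 = 0.2243


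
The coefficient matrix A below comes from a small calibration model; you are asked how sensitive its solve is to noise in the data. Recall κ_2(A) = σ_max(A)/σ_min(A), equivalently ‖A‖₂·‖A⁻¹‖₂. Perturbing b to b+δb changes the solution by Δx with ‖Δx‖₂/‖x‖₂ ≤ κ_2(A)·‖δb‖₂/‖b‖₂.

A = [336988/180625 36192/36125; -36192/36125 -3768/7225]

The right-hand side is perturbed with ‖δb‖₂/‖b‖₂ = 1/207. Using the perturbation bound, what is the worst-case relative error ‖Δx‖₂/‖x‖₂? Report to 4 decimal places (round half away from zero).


0.9058

M = AᵀA = [506254096/112890625 53998464/22578125; 53998464/22578125 5760576/4515625]. tr(M)=2250064/390625, det(M)=9216/9765625
λ_max, λ_min = (2250064/390625 ± √5062212004096/152587890625)/2 = 144/25, 64/390625
κ = σ_max/σ_min = (12/5)/(8/625) = 187.5000
perturbation bound = 187.5000·1/207 = 0.9058
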